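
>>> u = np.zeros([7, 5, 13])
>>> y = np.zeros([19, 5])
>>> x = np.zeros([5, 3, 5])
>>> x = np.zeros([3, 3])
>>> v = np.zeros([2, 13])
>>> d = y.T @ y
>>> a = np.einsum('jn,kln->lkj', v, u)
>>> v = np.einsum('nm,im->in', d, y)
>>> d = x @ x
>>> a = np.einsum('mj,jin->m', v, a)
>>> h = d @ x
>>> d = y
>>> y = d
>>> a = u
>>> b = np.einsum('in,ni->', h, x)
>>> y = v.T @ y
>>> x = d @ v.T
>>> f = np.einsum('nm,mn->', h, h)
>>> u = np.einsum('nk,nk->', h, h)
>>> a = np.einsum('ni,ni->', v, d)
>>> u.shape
()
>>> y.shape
(5, 5)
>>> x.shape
(19, 19)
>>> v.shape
(19, 5)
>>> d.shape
(19, 5)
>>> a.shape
()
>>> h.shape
(3, 3)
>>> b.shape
()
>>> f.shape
()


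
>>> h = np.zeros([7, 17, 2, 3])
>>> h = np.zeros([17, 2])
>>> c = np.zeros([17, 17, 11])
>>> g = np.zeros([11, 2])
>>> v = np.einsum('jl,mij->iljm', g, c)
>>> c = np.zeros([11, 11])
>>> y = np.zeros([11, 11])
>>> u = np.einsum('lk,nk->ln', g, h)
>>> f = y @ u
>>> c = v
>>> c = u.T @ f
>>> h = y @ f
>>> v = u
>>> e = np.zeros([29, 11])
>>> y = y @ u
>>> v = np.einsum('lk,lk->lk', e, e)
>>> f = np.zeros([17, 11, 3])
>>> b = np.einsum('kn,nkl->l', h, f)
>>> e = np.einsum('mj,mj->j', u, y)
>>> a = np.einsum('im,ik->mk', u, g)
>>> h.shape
(11, 17)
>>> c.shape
(17, 17)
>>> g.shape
(11, 2)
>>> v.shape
(29, 11)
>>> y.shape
(11, 17)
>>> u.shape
(11, 17)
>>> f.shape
(17, 11, 3)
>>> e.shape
(17,)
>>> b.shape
(3,)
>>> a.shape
(17, 2)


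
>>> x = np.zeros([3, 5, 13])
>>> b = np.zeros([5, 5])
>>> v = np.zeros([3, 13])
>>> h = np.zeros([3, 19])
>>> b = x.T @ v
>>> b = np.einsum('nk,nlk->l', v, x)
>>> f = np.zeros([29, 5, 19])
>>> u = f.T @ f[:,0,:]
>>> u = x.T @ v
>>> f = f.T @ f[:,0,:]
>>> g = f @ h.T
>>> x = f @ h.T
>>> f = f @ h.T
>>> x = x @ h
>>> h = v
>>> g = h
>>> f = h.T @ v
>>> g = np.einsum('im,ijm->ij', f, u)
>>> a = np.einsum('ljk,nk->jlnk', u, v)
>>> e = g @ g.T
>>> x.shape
(19, 5, 19)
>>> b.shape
(5,)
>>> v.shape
(3, 13)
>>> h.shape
(3, 13)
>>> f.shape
(13, 13)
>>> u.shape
(13, 5, 13)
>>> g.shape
(13, 5)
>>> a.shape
(5, 13, 3, 13)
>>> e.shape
(13, 13)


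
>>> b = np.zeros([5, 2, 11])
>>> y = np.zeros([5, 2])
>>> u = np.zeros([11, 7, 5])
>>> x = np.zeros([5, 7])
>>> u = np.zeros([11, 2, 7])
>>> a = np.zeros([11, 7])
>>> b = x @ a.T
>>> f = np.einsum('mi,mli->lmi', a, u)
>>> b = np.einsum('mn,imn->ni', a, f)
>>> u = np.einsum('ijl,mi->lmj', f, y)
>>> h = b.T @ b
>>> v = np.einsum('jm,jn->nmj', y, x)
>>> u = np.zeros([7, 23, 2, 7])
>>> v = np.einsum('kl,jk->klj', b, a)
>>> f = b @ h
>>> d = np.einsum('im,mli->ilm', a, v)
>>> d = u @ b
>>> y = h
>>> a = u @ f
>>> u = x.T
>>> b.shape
(7, 2)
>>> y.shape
(2, 2)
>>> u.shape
(7, 5)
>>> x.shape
(5, 7)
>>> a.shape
(7, 23, 2, 2)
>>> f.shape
(7, 2)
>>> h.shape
(2, 2)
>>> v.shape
(7, 2, 11)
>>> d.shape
(7, 23, 2, 2)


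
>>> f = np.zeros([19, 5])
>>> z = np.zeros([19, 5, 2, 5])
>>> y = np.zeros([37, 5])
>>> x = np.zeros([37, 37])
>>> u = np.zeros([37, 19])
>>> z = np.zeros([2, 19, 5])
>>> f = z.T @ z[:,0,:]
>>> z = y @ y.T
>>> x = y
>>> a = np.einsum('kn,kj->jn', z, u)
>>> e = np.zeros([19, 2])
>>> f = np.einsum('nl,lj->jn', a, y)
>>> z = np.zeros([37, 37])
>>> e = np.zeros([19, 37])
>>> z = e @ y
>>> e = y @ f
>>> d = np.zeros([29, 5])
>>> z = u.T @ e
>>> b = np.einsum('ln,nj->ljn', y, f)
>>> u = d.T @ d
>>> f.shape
(5, 19)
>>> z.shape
(19, 19)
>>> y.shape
(37, 5)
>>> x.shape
(37, 5)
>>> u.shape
(5, 5)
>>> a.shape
(19, 37)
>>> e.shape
(37, 19)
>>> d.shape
(29, 5)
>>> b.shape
(37, 19, 5)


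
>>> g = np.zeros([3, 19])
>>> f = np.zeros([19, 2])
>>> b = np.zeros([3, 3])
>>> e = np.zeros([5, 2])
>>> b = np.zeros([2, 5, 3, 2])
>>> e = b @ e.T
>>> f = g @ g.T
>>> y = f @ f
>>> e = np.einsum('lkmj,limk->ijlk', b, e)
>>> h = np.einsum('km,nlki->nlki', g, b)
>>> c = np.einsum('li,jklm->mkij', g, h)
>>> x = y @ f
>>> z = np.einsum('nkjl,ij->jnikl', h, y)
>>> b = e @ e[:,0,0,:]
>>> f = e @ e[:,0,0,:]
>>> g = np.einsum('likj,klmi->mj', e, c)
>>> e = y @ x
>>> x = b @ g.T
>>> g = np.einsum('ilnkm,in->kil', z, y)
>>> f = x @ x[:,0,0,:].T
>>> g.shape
(5, 3, 2)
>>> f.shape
(5, 2, 2, 5)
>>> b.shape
(5, 2, 2, 5)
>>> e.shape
(3, 3)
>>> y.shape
(3, 3)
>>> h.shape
(2, 5, 3, 2)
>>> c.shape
(2, 5, 19, 2)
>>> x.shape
(5, 2, 2, 19)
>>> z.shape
(3, 2, 3, 5, 2)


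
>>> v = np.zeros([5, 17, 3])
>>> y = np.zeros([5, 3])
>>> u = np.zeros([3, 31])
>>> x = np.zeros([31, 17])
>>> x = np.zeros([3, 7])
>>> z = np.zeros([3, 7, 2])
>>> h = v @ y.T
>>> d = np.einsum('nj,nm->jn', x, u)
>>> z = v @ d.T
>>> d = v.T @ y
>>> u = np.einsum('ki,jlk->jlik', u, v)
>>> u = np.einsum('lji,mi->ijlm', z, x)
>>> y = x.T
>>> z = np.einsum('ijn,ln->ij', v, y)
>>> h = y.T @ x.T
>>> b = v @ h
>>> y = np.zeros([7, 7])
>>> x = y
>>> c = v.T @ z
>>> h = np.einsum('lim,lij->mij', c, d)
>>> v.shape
(5, 17, 3)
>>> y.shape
(7, 7)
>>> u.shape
(7, 17, 5, 3)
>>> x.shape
(7, 7)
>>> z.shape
(5, 17)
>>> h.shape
(17, 17, 3)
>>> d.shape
(3, 17, 3)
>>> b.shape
(5, 17, 3)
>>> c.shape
(3, 17, 17)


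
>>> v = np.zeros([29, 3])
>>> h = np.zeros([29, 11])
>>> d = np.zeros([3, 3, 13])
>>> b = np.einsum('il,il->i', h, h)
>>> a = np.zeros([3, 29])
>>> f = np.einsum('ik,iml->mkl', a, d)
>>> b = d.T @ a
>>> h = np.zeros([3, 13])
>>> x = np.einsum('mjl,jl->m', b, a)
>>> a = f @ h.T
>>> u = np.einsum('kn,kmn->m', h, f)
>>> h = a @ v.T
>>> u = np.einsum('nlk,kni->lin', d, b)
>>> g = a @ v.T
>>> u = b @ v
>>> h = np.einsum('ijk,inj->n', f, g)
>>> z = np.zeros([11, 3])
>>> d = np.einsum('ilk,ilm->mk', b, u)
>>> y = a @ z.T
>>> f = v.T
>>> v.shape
(29, 3)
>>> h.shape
(29,)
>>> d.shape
(3, 29)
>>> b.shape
(13, 3, 29)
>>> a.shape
(3, 29, 3)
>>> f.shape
(3, 29)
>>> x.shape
(13,)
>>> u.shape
(13, 3, 3)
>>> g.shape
(3, 29, 29)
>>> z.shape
(11, 3)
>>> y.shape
(3, 29, 11)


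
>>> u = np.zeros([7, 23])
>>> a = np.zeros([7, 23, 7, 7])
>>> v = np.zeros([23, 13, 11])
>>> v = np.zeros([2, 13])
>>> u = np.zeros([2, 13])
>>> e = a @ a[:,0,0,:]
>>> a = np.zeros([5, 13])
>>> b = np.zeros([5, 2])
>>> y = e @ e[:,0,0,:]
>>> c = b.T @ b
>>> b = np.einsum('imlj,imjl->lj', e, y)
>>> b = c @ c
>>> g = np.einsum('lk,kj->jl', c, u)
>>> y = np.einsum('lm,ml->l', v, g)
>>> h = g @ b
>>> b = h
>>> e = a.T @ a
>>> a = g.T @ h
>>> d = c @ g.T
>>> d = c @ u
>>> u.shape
(2, 13)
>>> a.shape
(2, 2)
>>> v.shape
(2, 13)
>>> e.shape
(13, 13)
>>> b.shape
(13, 2)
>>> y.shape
(2,)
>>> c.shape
(2, 2)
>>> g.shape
(13, 2)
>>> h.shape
(13, 2)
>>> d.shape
(2, 13)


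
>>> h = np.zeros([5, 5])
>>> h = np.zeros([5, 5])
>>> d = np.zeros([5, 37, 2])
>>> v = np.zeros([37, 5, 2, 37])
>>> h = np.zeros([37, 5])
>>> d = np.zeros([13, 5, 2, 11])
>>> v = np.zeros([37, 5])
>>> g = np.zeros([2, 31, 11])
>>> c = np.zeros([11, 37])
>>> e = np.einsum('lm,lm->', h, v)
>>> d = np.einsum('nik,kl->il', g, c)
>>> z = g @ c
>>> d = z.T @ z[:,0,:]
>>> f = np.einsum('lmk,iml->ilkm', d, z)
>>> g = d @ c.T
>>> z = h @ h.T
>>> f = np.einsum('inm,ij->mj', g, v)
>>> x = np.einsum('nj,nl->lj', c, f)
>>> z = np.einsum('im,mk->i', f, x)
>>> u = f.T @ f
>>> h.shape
(37, 5)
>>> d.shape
(37, 31, 37)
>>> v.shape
(37, 5)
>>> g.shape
(37, 31, 11)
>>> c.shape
(11, 37)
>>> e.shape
()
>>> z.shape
(11,)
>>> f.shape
(11, 5)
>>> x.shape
(5, 37)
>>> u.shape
(5, 5)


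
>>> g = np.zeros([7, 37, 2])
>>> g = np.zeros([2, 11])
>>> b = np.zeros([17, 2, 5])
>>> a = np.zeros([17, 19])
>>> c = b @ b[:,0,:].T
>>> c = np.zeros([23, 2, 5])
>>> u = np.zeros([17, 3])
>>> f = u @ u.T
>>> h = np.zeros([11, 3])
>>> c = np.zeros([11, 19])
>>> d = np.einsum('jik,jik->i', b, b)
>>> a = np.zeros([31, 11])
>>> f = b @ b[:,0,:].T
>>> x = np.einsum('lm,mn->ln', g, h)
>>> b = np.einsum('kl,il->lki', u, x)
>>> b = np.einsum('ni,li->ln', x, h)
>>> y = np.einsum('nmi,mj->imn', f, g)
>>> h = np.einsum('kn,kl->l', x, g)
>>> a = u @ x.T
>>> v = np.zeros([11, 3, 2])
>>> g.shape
(2, 11)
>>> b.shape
(11, 2)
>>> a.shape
(17, 2)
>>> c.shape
(11, 19)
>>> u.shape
(17, 3)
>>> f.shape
(17, 2, 17)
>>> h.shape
(11,)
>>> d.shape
(2,)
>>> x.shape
(2, 3)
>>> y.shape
(17, 2, 17)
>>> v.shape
(11, 3, 2)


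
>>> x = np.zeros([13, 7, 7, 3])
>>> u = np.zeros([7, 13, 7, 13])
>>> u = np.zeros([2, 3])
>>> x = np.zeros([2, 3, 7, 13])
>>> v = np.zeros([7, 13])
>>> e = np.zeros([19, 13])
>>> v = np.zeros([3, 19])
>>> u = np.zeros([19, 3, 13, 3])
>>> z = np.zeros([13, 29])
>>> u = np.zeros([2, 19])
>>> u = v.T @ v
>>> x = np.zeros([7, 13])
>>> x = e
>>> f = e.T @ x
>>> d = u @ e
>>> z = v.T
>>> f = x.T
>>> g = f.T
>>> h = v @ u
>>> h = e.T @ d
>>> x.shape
(19, 13)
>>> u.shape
(19, 19)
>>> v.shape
(3, 19)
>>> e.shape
(19, 13)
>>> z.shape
(19, 3)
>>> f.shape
(13, 19)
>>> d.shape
(19, 13)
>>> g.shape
(19, 13)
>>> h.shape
(13, 13)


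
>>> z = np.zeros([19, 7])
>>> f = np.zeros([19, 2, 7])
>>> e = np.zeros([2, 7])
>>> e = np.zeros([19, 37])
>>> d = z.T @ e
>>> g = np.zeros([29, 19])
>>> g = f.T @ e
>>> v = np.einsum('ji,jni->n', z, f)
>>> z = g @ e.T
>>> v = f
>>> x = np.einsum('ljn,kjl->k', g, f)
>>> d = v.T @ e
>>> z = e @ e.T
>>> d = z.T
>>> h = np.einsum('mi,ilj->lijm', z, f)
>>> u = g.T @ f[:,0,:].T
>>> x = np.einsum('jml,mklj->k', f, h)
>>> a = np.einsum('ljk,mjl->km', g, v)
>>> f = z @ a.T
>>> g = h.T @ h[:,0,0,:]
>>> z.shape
(19, 19)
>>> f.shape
(19, 37)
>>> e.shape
(19, 37)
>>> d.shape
(19, 19)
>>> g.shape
(19, 7, 19, 19)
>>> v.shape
(19, 2, 7)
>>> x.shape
(19,)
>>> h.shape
(2, 19, 7, 19)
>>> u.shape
(37, 2, 19)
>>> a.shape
(37, 19)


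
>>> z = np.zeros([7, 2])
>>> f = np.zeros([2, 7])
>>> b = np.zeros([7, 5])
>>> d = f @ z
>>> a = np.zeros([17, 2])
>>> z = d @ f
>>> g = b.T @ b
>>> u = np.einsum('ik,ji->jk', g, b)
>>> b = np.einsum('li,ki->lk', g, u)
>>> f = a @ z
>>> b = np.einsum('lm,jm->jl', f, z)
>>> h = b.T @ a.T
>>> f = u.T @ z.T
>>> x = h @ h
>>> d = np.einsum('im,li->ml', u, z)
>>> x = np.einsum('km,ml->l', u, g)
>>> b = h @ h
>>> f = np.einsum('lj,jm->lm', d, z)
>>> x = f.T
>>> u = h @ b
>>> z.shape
(2, 7)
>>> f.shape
(5, 7)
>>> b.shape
(17, 17)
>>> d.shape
(5, 2)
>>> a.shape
(17, 2)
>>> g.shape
(5, 5)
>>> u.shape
(17, 17)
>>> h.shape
(17, 17)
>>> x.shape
(7, 5)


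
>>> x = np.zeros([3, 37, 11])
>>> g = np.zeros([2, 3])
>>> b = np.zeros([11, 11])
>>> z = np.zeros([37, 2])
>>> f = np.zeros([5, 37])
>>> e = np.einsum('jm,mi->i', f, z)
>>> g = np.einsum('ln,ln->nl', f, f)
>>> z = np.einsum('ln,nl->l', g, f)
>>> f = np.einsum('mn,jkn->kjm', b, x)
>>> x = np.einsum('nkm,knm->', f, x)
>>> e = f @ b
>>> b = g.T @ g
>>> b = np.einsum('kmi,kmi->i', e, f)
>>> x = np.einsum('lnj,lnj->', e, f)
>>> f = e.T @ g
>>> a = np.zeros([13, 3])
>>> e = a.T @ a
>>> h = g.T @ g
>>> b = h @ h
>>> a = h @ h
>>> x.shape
()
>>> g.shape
(37, 5)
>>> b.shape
(5, 5)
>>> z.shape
(37,)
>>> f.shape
(11, 3, 5)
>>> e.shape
(3, 3)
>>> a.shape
(5, 5)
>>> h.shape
(5, 5)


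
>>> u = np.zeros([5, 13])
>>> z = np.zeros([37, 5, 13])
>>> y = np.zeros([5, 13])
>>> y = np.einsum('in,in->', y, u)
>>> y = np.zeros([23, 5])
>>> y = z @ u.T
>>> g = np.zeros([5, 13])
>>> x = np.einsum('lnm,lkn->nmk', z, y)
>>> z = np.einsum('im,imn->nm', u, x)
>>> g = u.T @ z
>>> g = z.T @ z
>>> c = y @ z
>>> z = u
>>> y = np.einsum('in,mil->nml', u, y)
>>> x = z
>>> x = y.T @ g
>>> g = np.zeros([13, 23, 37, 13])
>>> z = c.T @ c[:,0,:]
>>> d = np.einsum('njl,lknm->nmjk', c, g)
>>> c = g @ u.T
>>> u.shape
(5, 13)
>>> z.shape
(13, 5, 13)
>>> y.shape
(13, 37, 5)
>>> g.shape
(13, 23, 37, 13)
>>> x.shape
(5, 37, 13)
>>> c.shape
(13, 23, 37, 5)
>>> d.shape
(37, 13, 5, 23)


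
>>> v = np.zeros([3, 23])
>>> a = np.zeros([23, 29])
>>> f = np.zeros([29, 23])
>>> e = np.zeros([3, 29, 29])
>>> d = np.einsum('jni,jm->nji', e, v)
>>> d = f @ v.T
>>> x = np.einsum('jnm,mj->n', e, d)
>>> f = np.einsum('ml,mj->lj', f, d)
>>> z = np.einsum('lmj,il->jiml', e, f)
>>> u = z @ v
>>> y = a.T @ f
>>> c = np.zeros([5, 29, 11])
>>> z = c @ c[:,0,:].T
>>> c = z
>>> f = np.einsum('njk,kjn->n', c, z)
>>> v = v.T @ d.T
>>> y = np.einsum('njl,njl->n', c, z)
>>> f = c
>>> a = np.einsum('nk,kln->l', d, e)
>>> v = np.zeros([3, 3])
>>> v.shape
(3, 3)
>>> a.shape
(29,)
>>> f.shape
(5, 29, 5)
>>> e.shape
(3, 29, 29)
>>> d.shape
(29, 3)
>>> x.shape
(29,)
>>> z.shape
(5, 29, 5)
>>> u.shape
(29, 23, 29, 23)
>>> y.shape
(5,)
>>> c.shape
(5, 29, 5)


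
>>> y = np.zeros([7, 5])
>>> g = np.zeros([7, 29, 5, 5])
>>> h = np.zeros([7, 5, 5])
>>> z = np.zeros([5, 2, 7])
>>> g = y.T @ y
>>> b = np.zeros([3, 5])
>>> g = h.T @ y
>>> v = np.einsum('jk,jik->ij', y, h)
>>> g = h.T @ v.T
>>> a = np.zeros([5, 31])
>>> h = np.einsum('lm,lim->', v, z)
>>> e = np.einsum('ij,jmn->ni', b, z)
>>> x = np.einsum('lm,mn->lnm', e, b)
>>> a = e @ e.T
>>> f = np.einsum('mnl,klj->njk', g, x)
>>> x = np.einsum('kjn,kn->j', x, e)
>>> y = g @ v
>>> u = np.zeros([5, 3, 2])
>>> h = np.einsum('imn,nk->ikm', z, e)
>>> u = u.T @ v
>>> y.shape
(5, 5, 7)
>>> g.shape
(5, 5, 5)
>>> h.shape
(5, 3, 2)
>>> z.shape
(5, 2, 7)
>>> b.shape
(3, 5)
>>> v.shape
(5, 7)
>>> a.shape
(7, 7)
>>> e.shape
(7, 3)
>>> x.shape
(5,)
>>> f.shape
(5, 3, 7)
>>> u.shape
(2, 3, 7)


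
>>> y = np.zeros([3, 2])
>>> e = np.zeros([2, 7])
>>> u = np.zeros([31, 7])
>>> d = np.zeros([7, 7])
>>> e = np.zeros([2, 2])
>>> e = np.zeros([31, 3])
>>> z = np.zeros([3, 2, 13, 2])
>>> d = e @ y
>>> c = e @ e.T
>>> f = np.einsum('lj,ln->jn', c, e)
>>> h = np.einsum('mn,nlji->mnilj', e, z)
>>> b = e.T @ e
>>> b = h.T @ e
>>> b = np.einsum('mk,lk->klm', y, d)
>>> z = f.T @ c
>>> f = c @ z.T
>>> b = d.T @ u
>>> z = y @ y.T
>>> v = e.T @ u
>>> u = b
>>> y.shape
(3, 2)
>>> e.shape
(31, 3)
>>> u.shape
(2, 7)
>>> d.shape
(31, 2)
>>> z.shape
(3, 3)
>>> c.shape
(31, 31)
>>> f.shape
(31, 3)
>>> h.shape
(31, 3, 2, 2, 13)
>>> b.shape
(2, 7)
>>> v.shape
(3, 7)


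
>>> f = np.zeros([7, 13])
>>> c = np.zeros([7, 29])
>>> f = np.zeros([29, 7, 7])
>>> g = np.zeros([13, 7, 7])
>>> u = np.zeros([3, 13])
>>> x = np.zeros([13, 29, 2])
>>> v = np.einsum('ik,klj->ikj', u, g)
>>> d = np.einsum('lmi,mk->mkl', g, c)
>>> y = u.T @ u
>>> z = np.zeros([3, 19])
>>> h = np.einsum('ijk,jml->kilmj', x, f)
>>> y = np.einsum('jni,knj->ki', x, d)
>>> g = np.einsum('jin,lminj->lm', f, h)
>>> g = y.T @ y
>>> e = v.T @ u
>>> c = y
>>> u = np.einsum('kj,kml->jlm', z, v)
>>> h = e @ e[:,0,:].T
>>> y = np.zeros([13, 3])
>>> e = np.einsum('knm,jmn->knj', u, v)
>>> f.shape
(29, 7, 7)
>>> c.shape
(7, 2)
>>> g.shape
(2, 2)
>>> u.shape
(19, 7, 13)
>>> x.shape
(13, 29, 2)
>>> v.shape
(3, 13, 7)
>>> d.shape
(7, 29, 13)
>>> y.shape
(13, 3)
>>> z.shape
(3, 19)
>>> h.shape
(7, 13, 7)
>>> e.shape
(19, 7, 3)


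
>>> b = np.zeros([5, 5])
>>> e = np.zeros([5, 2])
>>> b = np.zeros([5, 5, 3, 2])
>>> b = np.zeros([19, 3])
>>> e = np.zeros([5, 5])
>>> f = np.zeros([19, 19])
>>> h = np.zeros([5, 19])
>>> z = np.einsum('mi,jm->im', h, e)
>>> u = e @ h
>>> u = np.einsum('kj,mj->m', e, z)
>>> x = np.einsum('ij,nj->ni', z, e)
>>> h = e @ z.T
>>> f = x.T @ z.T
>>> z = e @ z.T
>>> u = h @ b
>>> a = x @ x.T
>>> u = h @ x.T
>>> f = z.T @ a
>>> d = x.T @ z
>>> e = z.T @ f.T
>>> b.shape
(19, 3)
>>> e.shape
(19, 19)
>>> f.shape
(19, 5)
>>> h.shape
(5, 19)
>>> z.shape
(5, 19)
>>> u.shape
(5, 5)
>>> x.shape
(5, 19)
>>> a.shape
(5, 5)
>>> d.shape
(19, 19)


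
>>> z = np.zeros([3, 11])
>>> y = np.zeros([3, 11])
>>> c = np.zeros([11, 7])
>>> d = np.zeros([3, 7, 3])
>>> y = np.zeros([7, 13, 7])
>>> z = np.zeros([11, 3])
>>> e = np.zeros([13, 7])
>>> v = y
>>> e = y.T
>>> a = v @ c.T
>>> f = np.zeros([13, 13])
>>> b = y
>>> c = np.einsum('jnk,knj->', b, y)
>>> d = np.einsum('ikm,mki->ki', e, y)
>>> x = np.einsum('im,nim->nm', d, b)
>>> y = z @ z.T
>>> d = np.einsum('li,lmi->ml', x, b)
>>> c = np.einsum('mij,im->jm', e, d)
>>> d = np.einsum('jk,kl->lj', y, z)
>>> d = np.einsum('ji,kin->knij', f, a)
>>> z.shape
(11, 3)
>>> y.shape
(11, 11)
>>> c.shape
(7, 7)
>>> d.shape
(7, 11, 13, 13)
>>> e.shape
(7, 13, 7)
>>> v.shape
(7, 13, 7)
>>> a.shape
(7, 13, 11)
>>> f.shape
(13, 13)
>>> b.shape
(7, 13, 7)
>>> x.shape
(7, 7)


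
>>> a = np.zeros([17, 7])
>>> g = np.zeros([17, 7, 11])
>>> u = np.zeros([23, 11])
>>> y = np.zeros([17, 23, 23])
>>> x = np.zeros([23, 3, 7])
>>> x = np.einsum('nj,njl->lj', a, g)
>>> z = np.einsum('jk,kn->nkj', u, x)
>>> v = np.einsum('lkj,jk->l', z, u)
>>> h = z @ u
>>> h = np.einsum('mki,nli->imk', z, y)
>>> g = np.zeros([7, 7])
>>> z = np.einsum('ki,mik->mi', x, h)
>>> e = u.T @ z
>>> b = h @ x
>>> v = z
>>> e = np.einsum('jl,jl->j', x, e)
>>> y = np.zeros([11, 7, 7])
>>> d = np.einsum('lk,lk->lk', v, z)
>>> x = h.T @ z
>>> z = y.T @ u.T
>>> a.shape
(17, 7)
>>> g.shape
(7, 7)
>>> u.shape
(23, 11)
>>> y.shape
(11, 7, 7)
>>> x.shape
(11, 7, 7)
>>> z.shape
(7, 7, 23)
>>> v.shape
(23, 7)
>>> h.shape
(23, 7, 11)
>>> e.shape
(11,)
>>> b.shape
(23, 7, 7)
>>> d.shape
(23, 7)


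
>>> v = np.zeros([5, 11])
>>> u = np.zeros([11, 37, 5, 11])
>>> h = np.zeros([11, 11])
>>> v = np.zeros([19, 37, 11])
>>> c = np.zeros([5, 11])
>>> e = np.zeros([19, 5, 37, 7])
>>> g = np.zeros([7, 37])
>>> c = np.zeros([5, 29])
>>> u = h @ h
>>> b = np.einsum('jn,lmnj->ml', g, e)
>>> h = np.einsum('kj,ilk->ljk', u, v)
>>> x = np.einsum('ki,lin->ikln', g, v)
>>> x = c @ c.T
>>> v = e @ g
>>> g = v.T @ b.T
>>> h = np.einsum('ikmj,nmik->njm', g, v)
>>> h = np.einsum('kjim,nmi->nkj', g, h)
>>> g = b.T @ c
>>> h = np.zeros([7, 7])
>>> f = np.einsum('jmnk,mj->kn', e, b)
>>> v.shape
(19, 5, 37, 37)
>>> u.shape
(11, 11)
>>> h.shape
(7, 7)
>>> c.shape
(5, 29)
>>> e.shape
(19, 5, 37, 7)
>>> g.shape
(19, 29)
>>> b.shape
(5, 19)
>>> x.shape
(5, 5)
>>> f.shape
(7, 37)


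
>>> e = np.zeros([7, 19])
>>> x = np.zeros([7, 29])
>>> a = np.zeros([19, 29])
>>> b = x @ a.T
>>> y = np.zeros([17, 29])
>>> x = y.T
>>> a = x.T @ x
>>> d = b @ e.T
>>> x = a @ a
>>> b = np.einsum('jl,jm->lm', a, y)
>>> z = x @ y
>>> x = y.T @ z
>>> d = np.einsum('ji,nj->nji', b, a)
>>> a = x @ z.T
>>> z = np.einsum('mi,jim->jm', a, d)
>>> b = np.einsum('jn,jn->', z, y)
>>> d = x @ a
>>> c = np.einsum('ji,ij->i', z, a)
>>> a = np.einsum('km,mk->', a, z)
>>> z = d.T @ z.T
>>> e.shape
(7, 19)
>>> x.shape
(29, 29)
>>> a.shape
()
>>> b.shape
()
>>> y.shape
(17, 29)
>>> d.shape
(29, 17)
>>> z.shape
(17, 17)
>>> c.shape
(29,)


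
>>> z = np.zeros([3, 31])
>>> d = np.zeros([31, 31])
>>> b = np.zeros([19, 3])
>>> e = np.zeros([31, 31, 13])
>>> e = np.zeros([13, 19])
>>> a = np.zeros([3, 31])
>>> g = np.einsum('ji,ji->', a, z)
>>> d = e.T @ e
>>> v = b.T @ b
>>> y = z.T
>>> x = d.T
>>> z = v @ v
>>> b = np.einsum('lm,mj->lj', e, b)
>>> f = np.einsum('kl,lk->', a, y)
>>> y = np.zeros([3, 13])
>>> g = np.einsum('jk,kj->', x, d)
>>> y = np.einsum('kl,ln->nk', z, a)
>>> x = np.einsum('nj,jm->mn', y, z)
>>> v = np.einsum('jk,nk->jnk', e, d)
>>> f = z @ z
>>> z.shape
(3, 3)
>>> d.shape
(19, 19)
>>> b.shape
(13, 3)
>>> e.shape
(13, 19)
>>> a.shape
(3, 31)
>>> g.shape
()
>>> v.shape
(13, 19, 19)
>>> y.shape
(31, 3)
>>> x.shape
(3, 31)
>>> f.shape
(3, 3)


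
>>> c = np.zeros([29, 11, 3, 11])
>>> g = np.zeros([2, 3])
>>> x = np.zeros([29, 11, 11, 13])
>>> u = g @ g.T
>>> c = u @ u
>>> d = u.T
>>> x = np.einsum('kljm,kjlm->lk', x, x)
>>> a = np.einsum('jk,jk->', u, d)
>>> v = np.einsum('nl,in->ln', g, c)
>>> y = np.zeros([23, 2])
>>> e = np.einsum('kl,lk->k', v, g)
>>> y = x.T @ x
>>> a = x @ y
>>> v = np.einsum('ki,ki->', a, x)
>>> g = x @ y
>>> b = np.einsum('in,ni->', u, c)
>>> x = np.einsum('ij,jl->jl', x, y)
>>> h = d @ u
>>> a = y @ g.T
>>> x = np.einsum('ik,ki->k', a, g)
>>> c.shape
(2, 2)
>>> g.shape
(11, 29)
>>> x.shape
(11,)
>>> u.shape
(2, 2)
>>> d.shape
(2, 2)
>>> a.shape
(29, 11)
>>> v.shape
()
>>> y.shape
(29, 29)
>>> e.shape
(3,)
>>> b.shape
()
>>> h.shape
(2, 2)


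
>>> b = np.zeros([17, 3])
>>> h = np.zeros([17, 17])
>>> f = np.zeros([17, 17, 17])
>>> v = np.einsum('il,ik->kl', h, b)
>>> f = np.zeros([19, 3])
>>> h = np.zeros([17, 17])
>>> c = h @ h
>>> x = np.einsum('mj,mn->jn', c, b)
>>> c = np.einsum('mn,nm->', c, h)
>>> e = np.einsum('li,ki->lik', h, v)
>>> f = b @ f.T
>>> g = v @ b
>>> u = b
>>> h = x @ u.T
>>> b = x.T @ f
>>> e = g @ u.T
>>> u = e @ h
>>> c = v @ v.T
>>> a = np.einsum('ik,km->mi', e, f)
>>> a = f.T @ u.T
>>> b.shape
(3, 19)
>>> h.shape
(17, 17)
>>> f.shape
(17, 19)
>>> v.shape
(3, 17)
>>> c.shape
(3, 3)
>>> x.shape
(17, 3)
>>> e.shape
(3, 17)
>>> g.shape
(3, 3)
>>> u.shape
(3, 17)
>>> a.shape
(19, 3)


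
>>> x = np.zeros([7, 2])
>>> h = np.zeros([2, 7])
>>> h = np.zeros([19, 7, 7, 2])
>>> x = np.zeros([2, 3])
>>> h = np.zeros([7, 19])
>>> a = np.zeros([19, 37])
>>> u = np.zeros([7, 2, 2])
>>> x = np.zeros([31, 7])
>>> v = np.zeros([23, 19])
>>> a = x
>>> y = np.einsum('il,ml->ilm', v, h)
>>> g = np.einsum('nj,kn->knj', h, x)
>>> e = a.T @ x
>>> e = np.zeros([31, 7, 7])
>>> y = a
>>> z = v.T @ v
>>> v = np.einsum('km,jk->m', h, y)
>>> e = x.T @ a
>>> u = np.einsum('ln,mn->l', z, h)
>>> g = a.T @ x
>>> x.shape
(31, 7)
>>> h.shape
(7, 19)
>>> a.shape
(31, 7)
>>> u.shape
(19,)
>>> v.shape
(19,)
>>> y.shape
(31, 7)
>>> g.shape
(7, 7)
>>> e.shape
(7, 7)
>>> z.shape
(19, 19)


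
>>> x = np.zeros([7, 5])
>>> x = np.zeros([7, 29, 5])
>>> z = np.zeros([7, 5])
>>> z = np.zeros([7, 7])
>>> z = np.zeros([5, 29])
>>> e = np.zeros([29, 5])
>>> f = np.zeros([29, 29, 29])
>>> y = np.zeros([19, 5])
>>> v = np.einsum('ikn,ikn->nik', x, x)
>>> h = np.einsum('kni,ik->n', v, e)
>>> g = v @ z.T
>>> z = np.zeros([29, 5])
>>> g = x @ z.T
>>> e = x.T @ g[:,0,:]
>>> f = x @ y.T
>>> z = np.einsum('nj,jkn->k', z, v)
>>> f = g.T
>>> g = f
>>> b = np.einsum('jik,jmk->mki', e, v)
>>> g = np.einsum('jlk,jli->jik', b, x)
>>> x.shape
(7, 29, 5)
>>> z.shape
(7,)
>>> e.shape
(5, 29, 29)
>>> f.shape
(29, 29, 7)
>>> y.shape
(19, 5)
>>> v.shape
(5, 7, 29)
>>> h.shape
(7,)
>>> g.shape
(7, 5, 29)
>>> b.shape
(7, 29, 29)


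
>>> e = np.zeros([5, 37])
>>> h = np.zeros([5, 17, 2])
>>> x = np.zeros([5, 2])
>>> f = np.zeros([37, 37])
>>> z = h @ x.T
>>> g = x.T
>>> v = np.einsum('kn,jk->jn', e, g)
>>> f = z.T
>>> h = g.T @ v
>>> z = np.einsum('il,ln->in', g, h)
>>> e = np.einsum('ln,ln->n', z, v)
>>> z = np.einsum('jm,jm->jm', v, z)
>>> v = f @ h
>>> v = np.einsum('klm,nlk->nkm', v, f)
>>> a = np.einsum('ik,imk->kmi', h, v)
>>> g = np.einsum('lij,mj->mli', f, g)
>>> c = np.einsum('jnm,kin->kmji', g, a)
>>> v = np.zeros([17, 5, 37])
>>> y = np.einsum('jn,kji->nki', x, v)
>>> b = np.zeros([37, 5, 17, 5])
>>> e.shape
(37,)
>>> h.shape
(5, 37)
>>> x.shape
(5, 2)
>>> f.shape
(5, 17, 5)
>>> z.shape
(2, 37)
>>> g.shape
(2, 5, 17)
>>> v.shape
(17, 5, 37)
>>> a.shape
(37, 5, 5)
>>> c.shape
(37, 17, 2, 5)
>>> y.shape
(2, 17, 37)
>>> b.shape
(37, 5, 17, 5)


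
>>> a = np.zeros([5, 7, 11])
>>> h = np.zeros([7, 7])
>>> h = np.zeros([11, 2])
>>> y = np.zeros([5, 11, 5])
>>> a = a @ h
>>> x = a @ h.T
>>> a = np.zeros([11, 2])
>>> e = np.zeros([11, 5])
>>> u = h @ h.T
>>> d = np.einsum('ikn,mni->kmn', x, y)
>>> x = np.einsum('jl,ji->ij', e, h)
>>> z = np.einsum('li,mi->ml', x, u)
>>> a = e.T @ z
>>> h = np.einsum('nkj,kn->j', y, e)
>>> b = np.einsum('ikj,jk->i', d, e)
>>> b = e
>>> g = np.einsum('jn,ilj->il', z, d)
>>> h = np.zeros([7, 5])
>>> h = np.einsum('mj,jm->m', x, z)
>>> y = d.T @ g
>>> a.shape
(5, 2)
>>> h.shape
(2,)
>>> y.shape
(11, 5, 5)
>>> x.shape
(2, 11)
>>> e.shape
(11, 5)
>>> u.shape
(11, 11)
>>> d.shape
(7, 5, 11)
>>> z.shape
(11, 2)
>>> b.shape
(11, 5)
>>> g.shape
(7, 5)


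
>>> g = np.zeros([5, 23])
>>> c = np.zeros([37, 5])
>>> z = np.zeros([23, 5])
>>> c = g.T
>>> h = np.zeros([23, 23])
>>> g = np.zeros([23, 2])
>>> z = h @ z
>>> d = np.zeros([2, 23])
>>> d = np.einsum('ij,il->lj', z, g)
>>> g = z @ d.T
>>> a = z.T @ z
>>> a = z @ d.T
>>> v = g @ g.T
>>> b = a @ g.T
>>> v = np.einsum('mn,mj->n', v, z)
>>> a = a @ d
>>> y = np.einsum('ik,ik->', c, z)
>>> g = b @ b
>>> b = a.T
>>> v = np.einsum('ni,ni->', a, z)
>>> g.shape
(23, 23)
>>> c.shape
(23, 5)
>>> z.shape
(23, 5)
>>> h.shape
(23, 23)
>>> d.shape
(2, 5)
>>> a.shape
(23, 5)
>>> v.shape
()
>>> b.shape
(5, 23)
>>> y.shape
()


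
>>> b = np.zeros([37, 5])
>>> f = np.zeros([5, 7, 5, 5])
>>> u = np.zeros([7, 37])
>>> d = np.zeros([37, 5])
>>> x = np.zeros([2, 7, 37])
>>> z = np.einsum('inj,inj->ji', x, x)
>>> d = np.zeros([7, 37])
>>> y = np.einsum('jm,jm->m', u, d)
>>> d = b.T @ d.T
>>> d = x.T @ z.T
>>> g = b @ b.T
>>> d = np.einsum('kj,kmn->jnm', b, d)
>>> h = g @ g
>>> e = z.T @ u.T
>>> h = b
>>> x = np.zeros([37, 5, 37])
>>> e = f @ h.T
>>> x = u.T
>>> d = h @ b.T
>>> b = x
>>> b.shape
(37, 7)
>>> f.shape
(5, 7, 5, 5)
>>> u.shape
(7, 37)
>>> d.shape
(37, 37)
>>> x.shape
(37, 7)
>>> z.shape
(37, 2)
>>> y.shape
(37,)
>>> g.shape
(37, 37)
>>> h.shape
(37, 5)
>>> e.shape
(5, 7, 5, 37)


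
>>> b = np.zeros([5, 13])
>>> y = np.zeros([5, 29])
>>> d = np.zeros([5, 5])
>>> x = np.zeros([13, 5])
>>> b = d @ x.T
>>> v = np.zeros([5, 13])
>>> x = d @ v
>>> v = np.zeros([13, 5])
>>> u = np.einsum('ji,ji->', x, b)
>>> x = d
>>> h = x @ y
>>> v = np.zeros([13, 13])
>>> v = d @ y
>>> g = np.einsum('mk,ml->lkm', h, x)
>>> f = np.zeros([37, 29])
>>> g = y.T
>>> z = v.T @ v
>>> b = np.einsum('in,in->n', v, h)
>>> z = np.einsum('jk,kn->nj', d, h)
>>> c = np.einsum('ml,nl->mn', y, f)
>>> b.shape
(29,)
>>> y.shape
(5, 29)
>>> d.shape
(5, 5)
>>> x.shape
(5, 5)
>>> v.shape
(5, 29)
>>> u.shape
()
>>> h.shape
(5, 29)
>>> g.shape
(29, 5)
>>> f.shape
(37, 29)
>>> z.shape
(29, 5)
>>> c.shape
(5, 37)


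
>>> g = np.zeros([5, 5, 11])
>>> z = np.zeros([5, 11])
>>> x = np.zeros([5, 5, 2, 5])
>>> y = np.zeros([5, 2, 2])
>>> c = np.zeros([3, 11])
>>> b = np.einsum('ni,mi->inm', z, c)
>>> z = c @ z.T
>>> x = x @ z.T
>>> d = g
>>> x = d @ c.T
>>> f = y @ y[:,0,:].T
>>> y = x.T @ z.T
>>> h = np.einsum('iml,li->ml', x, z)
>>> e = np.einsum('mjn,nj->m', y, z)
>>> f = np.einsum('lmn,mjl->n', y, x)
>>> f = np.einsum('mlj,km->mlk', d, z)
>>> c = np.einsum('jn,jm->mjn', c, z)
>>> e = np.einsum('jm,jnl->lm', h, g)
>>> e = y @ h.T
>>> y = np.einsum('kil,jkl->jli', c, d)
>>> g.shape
(5, 5, 11)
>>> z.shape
(3, 5)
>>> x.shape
(5, 5, 3)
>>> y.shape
(5, 11, 3)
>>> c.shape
(5, 3, 11)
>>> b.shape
(11, 5, 3)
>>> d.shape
(5, 5, 11)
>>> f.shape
(5, 5, 3)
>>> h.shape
(5, 3)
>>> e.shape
(3, 5, 5)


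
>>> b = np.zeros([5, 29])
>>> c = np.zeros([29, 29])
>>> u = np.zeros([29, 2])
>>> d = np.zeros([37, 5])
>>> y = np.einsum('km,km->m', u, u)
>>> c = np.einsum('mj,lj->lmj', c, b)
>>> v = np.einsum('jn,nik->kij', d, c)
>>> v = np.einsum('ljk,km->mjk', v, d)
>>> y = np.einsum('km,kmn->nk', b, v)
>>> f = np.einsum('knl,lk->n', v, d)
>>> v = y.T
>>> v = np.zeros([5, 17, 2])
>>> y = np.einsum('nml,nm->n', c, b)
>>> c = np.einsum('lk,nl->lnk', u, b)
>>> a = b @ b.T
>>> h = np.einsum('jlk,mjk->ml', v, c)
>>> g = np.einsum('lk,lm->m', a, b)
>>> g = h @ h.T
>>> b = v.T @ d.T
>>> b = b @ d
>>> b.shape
(2, 17, 5)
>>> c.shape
(29, 5, 2)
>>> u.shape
(29, 2)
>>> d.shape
(37, 5)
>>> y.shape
(5,)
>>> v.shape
(5, 17, 2)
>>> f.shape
(29,)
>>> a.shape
(5, 5)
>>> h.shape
(29, 17)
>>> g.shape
(29, 29)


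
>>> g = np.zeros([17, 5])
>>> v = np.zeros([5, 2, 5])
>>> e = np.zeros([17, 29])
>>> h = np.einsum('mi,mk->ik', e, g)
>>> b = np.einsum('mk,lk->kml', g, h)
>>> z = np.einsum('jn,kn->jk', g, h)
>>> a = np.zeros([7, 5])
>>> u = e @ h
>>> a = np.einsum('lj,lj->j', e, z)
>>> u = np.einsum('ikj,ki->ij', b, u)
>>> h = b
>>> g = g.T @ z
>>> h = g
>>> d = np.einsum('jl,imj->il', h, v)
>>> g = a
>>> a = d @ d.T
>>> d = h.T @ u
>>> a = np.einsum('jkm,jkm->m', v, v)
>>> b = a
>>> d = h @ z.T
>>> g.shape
(29,)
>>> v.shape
(5, 2, 5)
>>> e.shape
(17, 29)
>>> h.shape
(5, 29)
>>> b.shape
(5,)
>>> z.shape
(17, 29)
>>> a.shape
(5,)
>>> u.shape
(5, 29)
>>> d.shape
(5, 17)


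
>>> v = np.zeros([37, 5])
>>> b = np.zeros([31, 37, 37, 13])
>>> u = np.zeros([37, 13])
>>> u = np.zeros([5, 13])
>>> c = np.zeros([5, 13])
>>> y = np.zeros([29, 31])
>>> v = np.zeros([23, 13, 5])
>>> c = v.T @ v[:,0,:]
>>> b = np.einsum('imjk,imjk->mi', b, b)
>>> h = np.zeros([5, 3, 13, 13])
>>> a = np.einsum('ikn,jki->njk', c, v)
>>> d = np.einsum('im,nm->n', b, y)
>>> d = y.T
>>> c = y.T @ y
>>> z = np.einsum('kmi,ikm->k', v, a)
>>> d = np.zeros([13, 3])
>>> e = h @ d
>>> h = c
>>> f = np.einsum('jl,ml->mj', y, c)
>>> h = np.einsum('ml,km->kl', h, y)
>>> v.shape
(23, 13, 5)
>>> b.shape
(37, 31)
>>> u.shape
(5, 13)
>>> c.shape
(31, 31)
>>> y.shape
(29, 31)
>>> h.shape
(29, 31)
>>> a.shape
(5, 23, 13)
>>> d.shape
(13, 3)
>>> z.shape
(23,)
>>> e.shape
(5, 3, 13, 3)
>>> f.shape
(31, 29)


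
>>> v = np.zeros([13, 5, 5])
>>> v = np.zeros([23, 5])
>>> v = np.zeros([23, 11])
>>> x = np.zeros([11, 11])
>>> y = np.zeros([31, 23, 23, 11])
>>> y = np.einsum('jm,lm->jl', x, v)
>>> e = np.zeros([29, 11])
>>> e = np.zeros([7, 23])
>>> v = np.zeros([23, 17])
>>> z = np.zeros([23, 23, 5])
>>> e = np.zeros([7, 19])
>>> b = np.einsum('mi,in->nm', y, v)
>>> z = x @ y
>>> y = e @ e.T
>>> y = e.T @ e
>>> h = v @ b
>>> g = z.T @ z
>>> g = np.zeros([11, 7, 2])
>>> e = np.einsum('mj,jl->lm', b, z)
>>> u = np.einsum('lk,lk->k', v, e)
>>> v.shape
(23, 17)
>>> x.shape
(11, 11)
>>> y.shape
(19, 19)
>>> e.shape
(23, 17)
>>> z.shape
(11, 23)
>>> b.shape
(17, 11)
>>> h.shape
(23, 11)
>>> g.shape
(11, 7, 2)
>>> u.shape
(17,)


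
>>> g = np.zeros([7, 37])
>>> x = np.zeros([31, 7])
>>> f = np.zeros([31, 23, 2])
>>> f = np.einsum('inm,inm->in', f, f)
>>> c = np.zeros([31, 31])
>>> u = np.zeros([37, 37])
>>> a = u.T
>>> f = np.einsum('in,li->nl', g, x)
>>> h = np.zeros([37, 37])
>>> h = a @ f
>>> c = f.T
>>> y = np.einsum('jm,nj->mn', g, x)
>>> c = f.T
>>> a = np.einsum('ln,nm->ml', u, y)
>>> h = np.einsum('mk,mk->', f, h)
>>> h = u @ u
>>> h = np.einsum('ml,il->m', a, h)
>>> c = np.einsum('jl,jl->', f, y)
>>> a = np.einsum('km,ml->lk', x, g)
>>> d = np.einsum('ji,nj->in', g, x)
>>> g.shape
(7, 37)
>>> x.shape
(31, 7)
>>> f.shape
(37, 31)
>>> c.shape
()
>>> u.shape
(37, 37)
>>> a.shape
(37, 31)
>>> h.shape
(31,)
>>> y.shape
(37, 31)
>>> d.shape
(37, 31)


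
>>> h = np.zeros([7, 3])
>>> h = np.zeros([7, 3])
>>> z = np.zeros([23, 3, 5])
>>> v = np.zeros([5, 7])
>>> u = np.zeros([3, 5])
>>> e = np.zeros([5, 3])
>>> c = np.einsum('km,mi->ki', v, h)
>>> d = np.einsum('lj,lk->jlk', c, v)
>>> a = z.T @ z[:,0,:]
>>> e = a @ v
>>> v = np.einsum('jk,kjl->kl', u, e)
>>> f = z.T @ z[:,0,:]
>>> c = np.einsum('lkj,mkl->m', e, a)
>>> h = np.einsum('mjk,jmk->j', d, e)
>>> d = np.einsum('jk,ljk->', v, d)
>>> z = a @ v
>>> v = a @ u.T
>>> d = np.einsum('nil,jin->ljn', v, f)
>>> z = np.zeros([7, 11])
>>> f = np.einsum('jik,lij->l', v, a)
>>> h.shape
(5,)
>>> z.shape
(7, 11)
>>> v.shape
(5, 3, 3)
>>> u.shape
(3, 5)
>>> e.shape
(5, 3, 7)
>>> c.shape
(5,)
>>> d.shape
(3, 5, 5)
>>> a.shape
(5, 3, 5)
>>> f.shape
(5,)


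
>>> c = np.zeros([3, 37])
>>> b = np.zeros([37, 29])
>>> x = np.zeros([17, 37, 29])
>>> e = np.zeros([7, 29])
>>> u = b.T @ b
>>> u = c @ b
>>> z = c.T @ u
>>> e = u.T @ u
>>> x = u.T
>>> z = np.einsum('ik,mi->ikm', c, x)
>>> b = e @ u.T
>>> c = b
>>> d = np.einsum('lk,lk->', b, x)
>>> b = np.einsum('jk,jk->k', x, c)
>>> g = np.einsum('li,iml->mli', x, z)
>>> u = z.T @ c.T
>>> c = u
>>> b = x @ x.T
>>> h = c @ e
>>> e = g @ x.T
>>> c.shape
(29, 37, 29)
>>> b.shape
(29, 29)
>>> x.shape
(29, 3)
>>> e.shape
(37, 29, 29)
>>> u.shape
(29, 37, 29)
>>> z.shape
(3, 37, 29)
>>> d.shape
()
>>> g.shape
(37, 29, 3)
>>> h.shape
(29, 37, 29)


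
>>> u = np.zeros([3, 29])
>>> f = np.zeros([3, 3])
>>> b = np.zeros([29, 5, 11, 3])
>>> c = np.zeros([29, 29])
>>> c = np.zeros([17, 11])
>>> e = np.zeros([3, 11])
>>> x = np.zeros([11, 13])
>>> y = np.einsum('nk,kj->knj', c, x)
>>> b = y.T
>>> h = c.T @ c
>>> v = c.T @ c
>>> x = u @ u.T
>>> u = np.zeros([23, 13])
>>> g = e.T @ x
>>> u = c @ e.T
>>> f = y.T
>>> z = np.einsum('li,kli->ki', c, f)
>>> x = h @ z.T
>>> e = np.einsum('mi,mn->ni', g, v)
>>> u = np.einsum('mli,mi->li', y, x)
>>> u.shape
(17, 13)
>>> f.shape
(13, 17, 11)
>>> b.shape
(13, 17, 11)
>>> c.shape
(17, 11)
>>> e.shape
(11, 3)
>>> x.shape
(11, 13)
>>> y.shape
(11, 17, 13)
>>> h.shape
(11, 11)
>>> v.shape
(11, 11)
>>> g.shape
(11, 3)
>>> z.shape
(13, 11)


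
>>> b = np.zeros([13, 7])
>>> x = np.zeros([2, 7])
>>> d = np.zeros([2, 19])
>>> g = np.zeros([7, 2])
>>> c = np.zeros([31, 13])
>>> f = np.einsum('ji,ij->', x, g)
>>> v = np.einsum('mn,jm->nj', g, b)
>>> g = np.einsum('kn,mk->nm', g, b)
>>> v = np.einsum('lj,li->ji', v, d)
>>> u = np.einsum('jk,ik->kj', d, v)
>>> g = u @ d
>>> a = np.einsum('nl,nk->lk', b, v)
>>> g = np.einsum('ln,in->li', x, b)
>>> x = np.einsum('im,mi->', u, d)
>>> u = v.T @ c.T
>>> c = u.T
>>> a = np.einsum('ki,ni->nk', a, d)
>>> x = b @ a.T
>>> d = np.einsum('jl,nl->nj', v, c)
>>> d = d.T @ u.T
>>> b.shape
(13, 7)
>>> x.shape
(13, 2)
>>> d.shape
(13, 19)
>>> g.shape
(2, 13)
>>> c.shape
(31, 19)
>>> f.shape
()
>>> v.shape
(13, 19)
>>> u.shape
(19, 31)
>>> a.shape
(2, 7)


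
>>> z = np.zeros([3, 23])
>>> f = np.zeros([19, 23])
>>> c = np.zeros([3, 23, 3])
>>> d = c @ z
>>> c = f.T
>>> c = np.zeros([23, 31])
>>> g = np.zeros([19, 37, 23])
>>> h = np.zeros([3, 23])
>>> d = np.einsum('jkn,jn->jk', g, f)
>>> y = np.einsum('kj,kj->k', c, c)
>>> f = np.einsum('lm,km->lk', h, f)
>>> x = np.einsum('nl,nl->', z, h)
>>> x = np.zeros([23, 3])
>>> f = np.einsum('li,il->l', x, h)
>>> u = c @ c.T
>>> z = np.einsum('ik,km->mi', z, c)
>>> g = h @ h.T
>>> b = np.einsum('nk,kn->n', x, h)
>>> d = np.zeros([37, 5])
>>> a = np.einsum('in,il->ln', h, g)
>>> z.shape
(31, 3)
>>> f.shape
(23,)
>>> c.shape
(23, 31)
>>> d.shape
(37, 5)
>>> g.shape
(3, 3)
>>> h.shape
(3, 23)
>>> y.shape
(23,)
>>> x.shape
(23, 3)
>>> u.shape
(23, 23)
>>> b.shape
(23,)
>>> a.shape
(3, 23)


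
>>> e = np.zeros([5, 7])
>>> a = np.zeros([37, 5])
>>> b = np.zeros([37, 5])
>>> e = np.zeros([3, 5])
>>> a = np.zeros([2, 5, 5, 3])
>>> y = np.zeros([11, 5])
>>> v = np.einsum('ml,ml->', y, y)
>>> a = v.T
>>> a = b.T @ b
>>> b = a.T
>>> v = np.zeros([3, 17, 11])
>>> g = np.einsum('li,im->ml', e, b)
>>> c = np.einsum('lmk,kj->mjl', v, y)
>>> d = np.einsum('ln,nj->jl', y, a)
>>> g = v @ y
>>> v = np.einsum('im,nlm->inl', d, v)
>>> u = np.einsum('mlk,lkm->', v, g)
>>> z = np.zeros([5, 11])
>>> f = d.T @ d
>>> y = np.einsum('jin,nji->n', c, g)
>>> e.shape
(3, 5)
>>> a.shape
(5, 5)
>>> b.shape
(5, 5)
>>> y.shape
(3,)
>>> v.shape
(5, 3, 17)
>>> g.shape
(3, 17, 5)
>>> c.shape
(17, 5, 3)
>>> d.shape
(5, 11)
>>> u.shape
()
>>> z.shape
(5, 11)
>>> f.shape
(11, 11)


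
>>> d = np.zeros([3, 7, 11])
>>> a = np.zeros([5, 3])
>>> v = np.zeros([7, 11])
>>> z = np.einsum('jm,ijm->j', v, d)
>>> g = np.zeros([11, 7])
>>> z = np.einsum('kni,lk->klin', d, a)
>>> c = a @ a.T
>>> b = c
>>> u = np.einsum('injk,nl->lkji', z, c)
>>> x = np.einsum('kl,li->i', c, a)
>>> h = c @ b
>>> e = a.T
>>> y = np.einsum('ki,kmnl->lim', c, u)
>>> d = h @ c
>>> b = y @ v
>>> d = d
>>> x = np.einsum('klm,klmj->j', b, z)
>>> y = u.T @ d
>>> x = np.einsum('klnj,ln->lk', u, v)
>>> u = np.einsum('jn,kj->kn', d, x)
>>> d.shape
(5, 5)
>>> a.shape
(5, 3)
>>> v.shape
(7, 11)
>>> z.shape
(3, 5, 11, 7)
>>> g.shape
(11, 7)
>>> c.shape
(5, 5)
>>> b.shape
(3, 5, 11)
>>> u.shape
(7, 5)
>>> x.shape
(7, 5)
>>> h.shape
(5, 5)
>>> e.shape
(3, 5)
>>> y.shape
(3, 11, 7, 5)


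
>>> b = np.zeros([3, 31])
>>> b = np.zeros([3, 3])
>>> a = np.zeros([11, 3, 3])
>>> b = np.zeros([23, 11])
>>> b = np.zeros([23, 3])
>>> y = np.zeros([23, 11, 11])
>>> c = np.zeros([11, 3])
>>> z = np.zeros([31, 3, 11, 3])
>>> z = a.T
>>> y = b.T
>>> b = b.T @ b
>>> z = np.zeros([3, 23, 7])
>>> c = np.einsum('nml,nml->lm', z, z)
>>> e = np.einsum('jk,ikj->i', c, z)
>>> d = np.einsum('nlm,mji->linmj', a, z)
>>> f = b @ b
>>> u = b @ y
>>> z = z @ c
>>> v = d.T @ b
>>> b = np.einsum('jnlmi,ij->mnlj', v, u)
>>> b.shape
(7, 3, 11, 23)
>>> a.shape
(11, 3, 3)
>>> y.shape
(3, 23)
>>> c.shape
(7, 23)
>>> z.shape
(3, 23, 23)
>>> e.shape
(3,)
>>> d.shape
(3, 7, 11, 3, 23)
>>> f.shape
(3, 3)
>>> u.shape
(3, 23)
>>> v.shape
(23, 3, 11, 7, 3)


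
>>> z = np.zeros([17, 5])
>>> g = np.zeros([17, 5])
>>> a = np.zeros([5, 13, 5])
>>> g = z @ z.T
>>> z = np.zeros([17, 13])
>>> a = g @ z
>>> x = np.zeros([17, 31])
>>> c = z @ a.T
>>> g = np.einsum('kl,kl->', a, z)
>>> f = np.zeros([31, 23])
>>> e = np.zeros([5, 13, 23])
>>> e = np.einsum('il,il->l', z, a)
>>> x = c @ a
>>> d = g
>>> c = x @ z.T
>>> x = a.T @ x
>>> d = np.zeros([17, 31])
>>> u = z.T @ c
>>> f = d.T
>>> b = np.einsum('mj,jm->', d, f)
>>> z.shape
(17, 13)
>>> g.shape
()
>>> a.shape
(17, 13)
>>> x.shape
(13, 13)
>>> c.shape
(17, 17)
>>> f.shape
(31, 17)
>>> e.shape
(13,)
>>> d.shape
(17, 31)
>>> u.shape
(13, 17)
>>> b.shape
()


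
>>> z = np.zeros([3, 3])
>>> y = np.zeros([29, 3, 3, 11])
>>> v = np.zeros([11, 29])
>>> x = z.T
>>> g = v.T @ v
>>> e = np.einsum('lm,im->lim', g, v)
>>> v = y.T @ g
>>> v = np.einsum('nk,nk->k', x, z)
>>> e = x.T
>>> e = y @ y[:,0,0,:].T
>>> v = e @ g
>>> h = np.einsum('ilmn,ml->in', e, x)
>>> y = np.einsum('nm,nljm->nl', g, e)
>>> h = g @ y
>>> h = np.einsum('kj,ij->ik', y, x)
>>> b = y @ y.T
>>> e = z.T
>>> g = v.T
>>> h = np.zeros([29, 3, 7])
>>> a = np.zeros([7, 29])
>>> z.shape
(3, 3)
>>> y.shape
(29, 3)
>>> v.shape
(29, 3, 3, 29)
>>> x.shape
(3, 3)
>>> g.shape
(29, 3, 3, 29)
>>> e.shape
(3, 3)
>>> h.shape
(29, 3, 7)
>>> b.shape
(29, 29)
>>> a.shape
(7, 29)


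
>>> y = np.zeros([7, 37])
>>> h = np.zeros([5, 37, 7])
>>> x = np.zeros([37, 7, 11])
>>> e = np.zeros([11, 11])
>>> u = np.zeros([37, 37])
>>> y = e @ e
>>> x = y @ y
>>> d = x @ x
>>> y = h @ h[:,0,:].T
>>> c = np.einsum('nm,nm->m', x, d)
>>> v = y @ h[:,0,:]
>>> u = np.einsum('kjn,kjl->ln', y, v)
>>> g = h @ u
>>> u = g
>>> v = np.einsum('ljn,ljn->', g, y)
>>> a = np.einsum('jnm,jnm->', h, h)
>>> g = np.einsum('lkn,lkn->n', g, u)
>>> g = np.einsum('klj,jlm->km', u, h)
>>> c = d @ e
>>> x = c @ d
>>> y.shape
(5, 37, 5)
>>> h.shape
(5, 37, 7)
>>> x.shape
(11, 11)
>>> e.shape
(11, 11)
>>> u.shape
(5, 37, 5)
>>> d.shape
(11, 11)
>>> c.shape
(11, 11)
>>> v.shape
()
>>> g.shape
(5, 7)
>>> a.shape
()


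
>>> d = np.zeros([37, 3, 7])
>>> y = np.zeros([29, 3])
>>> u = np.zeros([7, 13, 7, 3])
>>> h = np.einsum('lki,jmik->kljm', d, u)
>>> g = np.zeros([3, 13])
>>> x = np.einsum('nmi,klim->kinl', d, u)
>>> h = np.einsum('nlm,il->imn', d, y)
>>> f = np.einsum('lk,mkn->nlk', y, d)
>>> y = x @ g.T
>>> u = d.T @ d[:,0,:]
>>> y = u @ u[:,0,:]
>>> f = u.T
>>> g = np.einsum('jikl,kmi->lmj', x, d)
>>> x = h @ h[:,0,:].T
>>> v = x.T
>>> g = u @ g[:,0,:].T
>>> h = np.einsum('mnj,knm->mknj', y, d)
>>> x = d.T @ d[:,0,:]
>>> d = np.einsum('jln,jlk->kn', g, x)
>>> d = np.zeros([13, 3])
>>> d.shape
(13, 3)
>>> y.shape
(7, 3, 7)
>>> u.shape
(7, 3, 7)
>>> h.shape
(7, 37, 3, 7)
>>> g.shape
(7, 3, 13)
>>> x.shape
(7, 3, 7)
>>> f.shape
(7, 3, 7)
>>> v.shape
(29, 7, 29)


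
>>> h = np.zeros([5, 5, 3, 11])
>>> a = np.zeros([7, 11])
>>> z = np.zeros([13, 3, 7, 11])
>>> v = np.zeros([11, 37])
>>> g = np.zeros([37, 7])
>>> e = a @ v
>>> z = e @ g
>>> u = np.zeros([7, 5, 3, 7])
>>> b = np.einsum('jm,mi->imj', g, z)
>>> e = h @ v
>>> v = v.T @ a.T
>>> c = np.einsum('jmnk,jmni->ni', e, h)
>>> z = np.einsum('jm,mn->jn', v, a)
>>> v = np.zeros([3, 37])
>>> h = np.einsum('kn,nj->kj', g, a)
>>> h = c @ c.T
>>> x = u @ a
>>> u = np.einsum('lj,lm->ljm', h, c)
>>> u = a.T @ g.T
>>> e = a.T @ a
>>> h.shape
(3, 3)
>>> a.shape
(7, 11)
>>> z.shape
(37, 11)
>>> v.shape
(3, 37)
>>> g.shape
(37, 7)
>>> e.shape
(11, 11)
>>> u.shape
(11, 37)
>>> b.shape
(7, 7, 37)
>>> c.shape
(3, 11)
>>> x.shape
(7, 5, 3, 11)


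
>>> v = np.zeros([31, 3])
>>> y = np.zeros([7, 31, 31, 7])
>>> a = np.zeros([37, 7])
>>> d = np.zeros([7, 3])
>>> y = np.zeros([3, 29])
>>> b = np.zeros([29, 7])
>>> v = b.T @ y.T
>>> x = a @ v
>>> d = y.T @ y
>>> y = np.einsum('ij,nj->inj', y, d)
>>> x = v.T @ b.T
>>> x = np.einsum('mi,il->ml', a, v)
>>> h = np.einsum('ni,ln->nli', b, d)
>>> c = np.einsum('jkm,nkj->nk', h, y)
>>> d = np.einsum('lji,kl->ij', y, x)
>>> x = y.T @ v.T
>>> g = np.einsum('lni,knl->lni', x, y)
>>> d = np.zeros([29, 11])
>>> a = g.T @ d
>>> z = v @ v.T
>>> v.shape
(7, 3)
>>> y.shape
(3, 29, 29)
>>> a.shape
(7, 29, 11)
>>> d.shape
(29, 11)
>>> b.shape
(29, 7)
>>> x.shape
(29, 29, 7)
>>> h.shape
(29, 29, 7)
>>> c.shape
(3, 29)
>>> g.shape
(29, 29, 7)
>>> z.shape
(7, 7)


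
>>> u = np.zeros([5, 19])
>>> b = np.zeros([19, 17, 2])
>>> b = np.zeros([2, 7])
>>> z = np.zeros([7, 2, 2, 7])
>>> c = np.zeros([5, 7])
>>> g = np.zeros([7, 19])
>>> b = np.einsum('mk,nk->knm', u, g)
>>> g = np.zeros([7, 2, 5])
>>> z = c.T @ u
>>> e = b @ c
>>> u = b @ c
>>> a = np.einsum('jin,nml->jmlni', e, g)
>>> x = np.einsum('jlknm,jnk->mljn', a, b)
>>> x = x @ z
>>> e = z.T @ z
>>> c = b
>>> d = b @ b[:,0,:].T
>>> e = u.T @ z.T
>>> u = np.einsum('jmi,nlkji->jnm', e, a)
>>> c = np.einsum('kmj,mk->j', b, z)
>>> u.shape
(7, 19, 7)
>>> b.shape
(19, 7, 5)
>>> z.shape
(7, 19)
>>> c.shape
(5,)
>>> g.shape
(7, 2, 5)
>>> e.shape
(7, 7, 7)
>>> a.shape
(19, 2, 5, 7, 7)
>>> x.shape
(7, 2, 19, 19)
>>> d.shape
(19, 7, 19)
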